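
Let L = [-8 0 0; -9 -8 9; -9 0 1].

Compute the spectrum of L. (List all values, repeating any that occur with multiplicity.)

-8, -8, 1

Compute the characteristic polynomial p(r) = det(rI - L).
Expanding the 3×3 determinant: p(r) = r^3 + 15r^2 + 48r - 64.
Try r = -8: p(-8) = 0, so -8 is a root.
Dividing by (r + 8) leaves r^2 + 7r - 8.
The quadratic factors as (r + 8)·(r - 1).
Eigenvalues: -8, -8, 1.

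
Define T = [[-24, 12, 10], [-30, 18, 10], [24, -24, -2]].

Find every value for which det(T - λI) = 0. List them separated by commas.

Set up det(λI - T) = 0.
Expanding the 3×3 determinant: p(λ) = λ^3 + 8λ^2 - 60λ - 144.
Since p(-12) = 0, λ = -12 is a root.
Factor out (λ + 12): p(λ) = (λ + 12)·(λ^2 - 4λ - 12).
The quadratic factors as (λ + 2)·(λ - 6).
Eigenvalues: -12, -2, 6.

-12, -2, 6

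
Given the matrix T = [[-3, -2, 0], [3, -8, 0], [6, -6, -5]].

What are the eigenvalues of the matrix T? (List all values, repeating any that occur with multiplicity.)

-6, -5, -5

Compute the characteristic polynomial p(t) = det(tI - T).
Expanding the 3×3 determinant: p(t) = t^3 + 16t^2 + 85t + 150.
Rational-root test: t = -6 gives p(-6) = 0.
Dividing by (t + 6) leaves t^2 + 10t + 25.
The quadratic factor is (t + 5)^2.
Eigenvalues: -6, -5, -5.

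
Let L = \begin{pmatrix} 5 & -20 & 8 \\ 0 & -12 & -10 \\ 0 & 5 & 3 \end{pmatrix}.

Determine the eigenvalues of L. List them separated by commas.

-7, -2, 5

The characteristic polynomial is p(λ) = det(λI - L).
Expanding along the first row, p(λ) = λ^3 + 4λ^2 - 31λ - 70.
Try λ = -2: p(-2) = 0, so -2 is a root.
Dividing by (λ + 2) leaves λ^2 + 2λ - 35.
The quadratic factors as (λ + 7)·(λ - 5).
Eigenvalues: -7, -2, 5.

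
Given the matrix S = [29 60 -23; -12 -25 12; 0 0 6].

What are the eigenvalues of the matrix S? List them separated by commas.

-1, 5, 6

Compute the characteristic polynomial p(t) = det(tI - S).
Cofactor expansion gives p(t) = t^3 - 10t^2 + 19t + 30.
Since p(-1) = 0, t = -1 is a root.
Dividing by (t + 1) leaves t^2 - 11t + 30.
The quadratic factors as (t - 5)·(t - 6).
Eigenvalues: -1, 5, 6.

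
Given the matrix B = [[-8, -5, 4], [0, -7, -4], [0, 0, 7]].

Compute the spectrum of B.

B is upper triangular, so its eigenvalues are the diagonal entries.
Diagonal: -8, -7, 7.

-8, -7, 7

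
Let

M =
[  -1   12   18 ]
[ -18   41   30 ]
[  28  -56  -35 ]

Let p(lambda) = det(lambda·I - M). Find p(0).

245

p(0) = det(0·I − M) = det(−M) = (−1)^3·det(M).
det(M) = -245, so p(0) = 245.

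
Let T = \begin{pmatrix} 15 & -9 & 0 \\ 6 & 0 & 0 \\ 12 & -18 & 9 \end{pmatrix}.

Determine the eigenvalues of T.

Set up det(λI - T) = 0.
Expanding the 3×3 determinant: p(λ) = λ^3 - 24λ^2 + 189λ - 486.
Since p(9) = 0, λ = 9 is a root.
Factor out (λ - 9): p(λ) = (λ - 9)·(λ^2 - 15λ + 54).
The quadratic factors as (λ - 6)·(λ - 9).
Eigenvalues: 6, 9, 9.

6, 9, 9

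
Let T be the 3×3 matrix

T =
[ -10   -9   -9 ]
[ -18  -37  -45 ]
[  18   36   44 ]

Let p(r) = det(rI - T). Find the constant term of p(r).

p(r) = r^3 + 3r^2 - 78r - 80.
The constant term is -80.

-80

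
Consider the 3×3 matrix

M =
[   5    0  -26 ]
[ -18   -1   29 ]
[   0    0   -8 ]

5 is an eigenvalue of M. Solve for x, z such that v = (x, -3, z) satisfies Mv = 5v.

1, 0

We need (M - 5I)v = 0.
M - 5I = [[0, 0, -26], [-18, -6, 29], [0, 0, -13]].
Row 1: (0)·x + (0)·-3 + (-26)·z = 0
Row 2: (-18)·x + (-6)·-3 + (29)·z = 0
Row 3: (0)·x + (0)·-3 + (-13)·z = 0
Solving gives x = 1, z = 0.
Check: M·(1, -3, 0) = (5, -15, 0) = 5·(1, -3, 0).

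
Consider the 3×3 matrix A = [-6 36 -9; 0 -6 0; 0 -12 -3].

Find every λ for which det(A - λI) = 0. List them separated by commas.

Compute the characteristic polynomial p(r) = det(rI - A).
Expanding the 3×3 determinant: p(r) = r^3 + 15r^2 + 72r + 108.
Rational-root test: r = -3 gives p(-3) = 0.
Factor out (r + 3): p(r) = (r + 3)·(r^2 + 12r + 36).
The quadratic factor is (r + 6)^2.
Eigenvalues: -6, -6, -3.

-6, -6, -3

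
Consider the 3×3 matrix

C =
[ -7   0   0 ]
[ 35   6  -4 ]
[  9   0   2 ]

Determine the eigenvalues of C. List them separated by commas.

Set up det(tI - C) = 0.
Expanding along the first row, p(t) = t^3 - t^2 - 44t + 84.
Try t = 2: p(2) = 0, so 2 is a root.
Factor out (t - 2): p(t) = (t - 2)·(t^2 + t - 42).
The quadratic factors as (t + 7)·(t - 6).
Eigenvalues: -7, 2, 6.

-7, 2, 6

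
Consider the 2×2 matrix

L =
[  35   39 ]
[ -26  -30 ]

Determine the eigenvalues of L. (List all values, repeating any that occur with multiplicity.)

det(L - μI) = (35 - μ)(-30 - μ) - (39)·(-26) = μ^2 - 5μ - 36.
This factors as (μ + 4)·(μ - 9) = 0.
Eigenvalues: -4, 9.

-4, 9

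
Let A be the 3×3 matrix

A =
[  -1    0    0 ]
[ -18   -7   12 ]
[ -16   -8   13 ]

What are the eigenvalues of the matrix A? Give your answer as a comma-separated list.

Compute the characteristic polynomial p(t) = det(tI - A).
Expanding the 3×3 determinant: p(t) = t^3 - 5t^2 - t + 5.
Try t = 5: p(5) = 0, so 5 is a root.
Dividing by (t - 5) leaves t^2 - 1.
The quadratic factors as (t + 1)·(t - 1).
Eigenvalues: -1, 1, 5.

-1, 1, 5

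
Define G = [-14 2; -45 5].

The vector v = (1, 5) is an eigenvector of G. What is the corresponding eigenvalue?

Compute Gv: G·(1, 5) = (-4, -20).
Since Gv = λv, compare component 1: -4 = λ·1, so λ = -4.

-4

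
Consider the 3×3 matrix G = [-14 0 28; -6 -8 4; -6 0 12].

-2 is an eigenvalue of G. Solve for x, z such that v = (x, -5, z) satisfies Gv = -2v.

We need (G + 2I)v = 0.
G + 2I = [[-12, 0, 28], [-6, -6, 4], [-6, 0, 14]].
Row 1: (-12)·x + (0)·-5 + (28)·z = 0
Row 2: (-6)·x + (-6)·-5 + (4)·z = 0
Row 3: (-6)·x + (0)·-5 + (14)·z = 0
Solving gives x = 7, z = 3.
Check: G·(7, -5, 3) = (-14, 10, -6) = -2·(7, -5, 3).

7, 3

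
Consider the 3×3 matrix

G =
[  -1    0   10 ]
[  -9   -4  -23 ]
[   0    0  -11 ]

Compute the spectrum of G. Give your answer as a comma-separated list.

The characteristic polynomial is p(t) = det(tI - G).
Expanding the 3×3 determinant: p(t) = t^3 + 16t^2 + 59t + 44.
Rational-root test: t = -4 gives p(-4) = 0.
Factor out (t + 4): p(t) = (t + 4)·(t^2 + 12t + 11).
The quadratic factors as (t + 11)·(t + 1).
Eigenvalues: -11, -4, -1.

-11, -4, -1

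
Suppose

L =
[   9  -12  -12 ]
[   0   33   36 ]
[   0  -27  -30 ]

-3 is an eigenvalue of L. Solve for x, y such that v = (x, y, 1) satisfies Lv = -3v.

We need (L + 3I)v = 0.
L + 3I = [[12, -12, -12], [0, 36, 36], [0, -27, -27]].
Row 1: (12)·x + (-12)·y + (-12)·1 = 0
Row 2: (0)·x + (36)·y + (36)·1 = 0
Row 3: (0)·x + (-27)·y + (-27)·1 = 0
Solving gives x = 0, y = -1.
Check: L·(0, -1, 1) = (0, 3, -3) = -3·(0, -1, 1).

0, -1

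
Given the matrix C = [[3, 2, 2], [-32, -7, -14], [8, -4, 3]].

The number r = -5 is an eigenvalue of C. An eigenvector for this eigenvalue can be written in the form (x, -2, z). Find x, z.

We need (C + 5I)v = 0.
C + 5I = [[8, 2, 2], [-32, -2, -14], [8, -4, 8]].
Row 1: (8)·x + (2)·-2 + (2)·z = 0
Row 2: (-32)·x + (-2)·-2 + (-14)·z = 0
Row 3: (8)·x + (-4)·-2 + (8)·z = 0
Solving gives x = 1, z = -2.
Check: C·(1, -2, -2) = (-5, 10, 10) = -5·(1, -2, -2).

1, -2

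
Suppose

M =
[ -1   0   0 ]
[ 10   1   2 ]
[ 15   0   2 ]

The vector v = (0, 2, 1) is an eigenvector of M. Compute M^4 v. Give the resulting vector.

(0, 32, 16)

First find the eigenvalue: Mv = (0, 4, 2) = 2·(0, 2, 1), so λ = 2.
Then M^4 v = λ^4·v = 2^4·(0, 2, 1) = 16·(0, 2, 1) = (0, 32, 16).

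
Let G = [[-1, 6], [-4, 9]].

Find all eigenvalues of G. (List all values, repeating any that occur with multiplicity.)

3, 5

det(G - λI) = (-1 - λ)(9 - λ) - (6)·(-4) = λ^2 - 8λ + 15.
This factors as (λ - 3)·(λ - 5) = 0.
Eigenvalues: 3, 5.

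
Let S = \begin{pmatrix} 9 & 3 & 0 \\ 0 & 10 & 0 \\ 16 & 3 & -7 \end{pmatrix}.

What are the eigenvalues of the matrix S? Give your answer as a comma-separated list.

The characteristic polynomial is p(t) = det(tI - S).
Expanding the 3×3 determinant: p(t) = t^3 - 12t^2 - 43t + 630.
Since p(9) = 0, t = 9 is a root.
Dividing by (t - 9) leaves t^2 - 3t - 70.
The quadratic factors as (t + 7)·(t - 10).
Eigenvalues: -7, 9, 10.

-7, 9, 10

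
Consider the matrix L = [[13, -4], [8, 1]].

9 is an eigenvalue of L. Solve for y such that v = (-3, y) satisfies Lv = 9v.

-3

We need (L - 9I)v = 0.
L - 9I = [[4, -4], [8, -8]].
Row 1: (4)·-3 + (-4)·y = 0
Row 2: (8)·-3 + (-8)·y = 0
Solving gives y = -3.
Check: L·(-3, -3) = (-27, -27) = 9·(-3, -3).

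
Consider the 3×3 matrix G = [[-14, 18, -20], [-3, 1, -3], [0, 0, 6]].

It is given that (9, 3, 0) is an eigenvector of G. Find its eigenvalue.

-8

Compute Gv: G·(9, 3, 0) = (-72, -24, 0).
Since Gv = λv, compare component 1: -72 = λ·9, so λ = -8.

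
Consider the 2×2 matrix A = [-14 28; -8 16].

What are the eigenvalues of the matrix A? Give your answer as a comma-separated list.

det(A - λI) = (-14 - λ)(16 - λ) - (28)·(-8) = λ^2 - 2λ.
This factors as λ·(λ - 2) = 0.
Eigenvalues: 0, 2.

0, 2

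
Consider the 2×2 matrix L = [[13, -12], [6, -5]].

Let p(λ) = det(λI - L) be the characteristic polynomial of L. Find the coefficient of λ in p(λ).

-8

The coefficient of λ of det(λI - L) is −trace(L).
trace(L) = (13) + (-5) = 8, so the coefficient is -8.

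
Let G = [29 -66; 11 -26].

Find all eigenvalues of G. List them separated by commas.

det(G - lambda·I) = (29 - lambda)(-26 - lambda) - (-66)·(11) = lambda^2 - 3·lambda - 28.
This factors as (lambda + 4)·(lambda - 7) = 0.
Eigenvalues: -4, 7.

-4, 7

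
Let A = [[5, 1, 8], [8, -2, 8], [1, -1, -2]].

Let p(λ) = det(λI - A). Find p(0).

-36

p(0) = det(0·I − A) = det(−A) = (−1)^3·det(A).
det(A) = 36, so p(0) = -36.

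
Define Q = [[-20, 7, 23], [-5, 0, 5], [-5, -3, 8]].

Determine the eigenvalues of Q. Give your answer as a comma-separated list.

Set up det(sI - Q) = 0.
Expanding along the first row, p(s) = s^3 + 12s^2 + 5s - 150.
Since p(3) = 0, s = 3 is a root.
Dividing by (s - 3) leaves s^2 + 15s + 50.
The quadratic factors as (s + 10)·(s + 5).
Eigenvalues: -10, -5, 3.

-10, -5, 3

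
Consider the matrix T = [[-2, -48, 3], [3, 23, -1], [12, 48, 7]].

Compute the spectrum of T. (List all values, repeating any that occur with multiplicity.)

Set up det(lambda·I - T) = 0.
Expanding along the first row, p(lambda) = lambda^3 - 28·lambda^2 + 257·lambda - 770.
Rational-root test: lambda = 7 gives p(7) = 0.
Factor out (lambda - 7): p(lambda) = (lambda - 7)·(lambda^2 - 21·lambda + 110).
The quadratic factors as (lambda - 10)·(lambda - 11).
Eigenvalues: 7, 10, 11.

7, 10, 11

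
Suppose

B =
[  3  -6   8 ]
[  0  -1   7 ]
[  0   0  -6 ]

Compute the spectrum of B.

B is upper triangular, so its eigenvalues are the diagonal entries.
Diagonal: 3, -1, -6.

-6, -1, 3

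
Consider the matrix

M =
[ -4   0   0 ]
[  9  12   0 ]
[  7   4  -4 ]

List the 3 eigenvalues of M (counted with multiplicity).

M is lower triangular, so its eigenvalues are the diagonal entries.
Diagonal: -4, 12, -4.

-4, -4, 12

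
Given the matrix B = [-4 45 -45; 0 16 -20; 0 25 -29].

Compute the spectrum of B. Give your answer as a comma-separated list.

Compute the characteristic polynomial p(λ) = det(λI - B).
Expanding along the first row, p(λ) = λ^3 + 17λ^2 + 88λ + 144.
Try λ = -9: p(-9) = 0, so -9 is a root.
Dividing by (λ + 9) leaves λ^2 + 8λ + 16.
The quadratic factor is (λ + 4)^2.
Eigenvalues: -9, -4, -4.

-9, -4, -4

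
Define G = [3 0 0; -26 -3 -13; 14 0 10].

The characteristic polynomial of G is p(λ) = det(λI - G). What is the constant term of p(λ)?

p(λ) = λ^3 - 10λ^2 - 9λ + 90.
The constant term is 90.

90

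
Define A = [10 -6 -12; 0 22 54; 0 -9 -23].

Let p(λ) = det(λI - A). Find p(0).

p(0) = det(0·I − A) = det(−A) = (−1)^3·det(A).
det(A) = -200, so p(0) = 200.

200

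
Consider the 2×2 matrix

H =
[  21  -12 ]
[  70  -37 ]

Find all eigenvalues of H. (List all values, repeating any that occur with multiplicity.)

-9, -7

det(H - λI) = (21 - λ)(-37 - λ) - (-12)·(70) = λ^2 + 16λ + 63.
This factors as (λ + 9)·(λ + 7) = 0.
Eigenvalues: -9, -7.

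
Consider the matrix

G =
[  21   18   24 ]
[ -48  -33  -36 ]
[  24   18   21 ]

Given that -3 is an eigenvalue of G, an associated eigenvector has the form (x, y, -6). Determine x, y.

-3, 12

We need (G + 3I)v = 0.
G + 3I = [[24, 18, 24], [-48, -30, -36], [24, 18, 24]].
Row 1: (24)·x + (18)·y + (24)·-6 = 0
Row 2: (-48)·x + (-30)·y + (-36)·-6 = 0
Row 3: (24)·x + (18)·y + (24)·-6 = 0
Solving gives x = -3, y = 12.
Check: G·(-3, 12, -6) = (9, -36, 18) = -3·(-3, 12, -6).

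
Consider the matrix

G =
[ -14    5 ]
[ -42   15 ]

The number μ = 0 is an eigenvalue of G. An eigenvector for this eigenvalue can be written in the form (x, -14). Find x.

-5

We need (G)v = 0.
G = [[-14, 5], [-42, 15]].
Row 1: (-14)·x + (5)·-14 = 0
Row 2: (-42)·x + (15)·-14 = 0
Solving gives x = -5.
Check: G·(-5, -14) = (0, 0) = 0·(-5, -14).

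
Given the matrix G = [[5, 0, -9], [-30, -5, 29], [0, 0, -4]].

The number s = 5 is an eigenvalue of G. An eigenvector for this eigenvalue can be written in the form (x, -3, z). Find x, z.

1, 0

We need (G - 5I)v = 0.
G - 5I = [[0, 0, -9], [-30, -10, 29], [0, 0, -9]].
Row 1: (0)·x + (0)·-3 + (-9)·z = 0
Row 2: (-30)·x + (-10)·-3 + (29)·z = 0
Row 3: (0)·x + (0)·-3 + (-9)·z = 0
Solving gives x = 1, z = 0.
Check: G·(1, -3, 0) = (5, -15, 0) = 5·(1, -3, 0).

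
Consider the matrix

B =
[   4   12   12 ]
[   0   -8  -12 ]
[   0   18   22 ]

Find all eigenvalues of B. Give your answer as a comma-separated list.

4, 4, 10

Compute the characteristic polynomial p(lambda) = det(lambda·I - B).
Cofactor expansion gives p(lambda) = lambda^3 - 18·lambda^2 + 96·lambda - 160.
Since p(4) = 0, lambda = 4 is a root.
Factor out (lambda - 4): p(lambda) = (lambda - 4)·(lambda^2 - 14·lambda + 40).
The quadratic factors as (lambda - 4)·(lambda - 10).
Eigenvalues: 4, 4, 10.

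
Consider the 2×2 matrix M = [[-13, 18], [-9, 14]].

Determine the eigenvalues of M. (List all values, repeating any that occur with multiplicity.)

det(M - tI) = (-13 - t)(14 - t) - (18)·(-9) = t^2 - t - 20.
This factors as (t + 4)·(t - 5) = 0.
Eigenvalues: -4, 5.

-4, 5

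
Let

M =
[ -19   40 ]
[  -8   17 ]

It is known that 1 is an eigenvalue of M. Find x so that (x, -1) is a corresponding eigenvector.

-2

We need (M - 1I)v = 0.
M - 1I = [[-20, 40], [-8, 16]].
Row 1: (-20)·x + (40)·-1 = 0
Row 2: (-8)·x + (16)·-1 = 0
Solving gives x = -2.
Check: M·(-2, -1) = (-2, -1) = 1·(-2, -1).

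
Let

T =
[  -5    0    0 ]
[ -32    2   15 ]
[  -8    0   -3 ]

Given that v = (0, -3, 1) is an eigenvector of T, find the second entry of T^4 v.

First find the eigenvalue: Tv = (0, 9, -3) = -3·(0, -3, 1), so λ = -3.
Then T^4 v = λ^4·v = (-3)^4·(0, -3, 1) = 81·(0, -3, 1) = (0, -243, 81).

-243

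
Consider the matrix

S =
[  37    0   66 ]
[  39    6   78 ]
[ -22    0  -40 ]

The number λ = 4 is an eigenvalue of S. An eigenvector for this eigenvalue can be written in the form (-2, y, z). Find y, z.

We need (S - 4I)v = 0.
S - 4I = [[33, 0, 66], [39, 2, 78], [-22, 0, -44]].
Row 1: (33)·-2 + (0)·y + (66)·z = 0
Row 2: (39)·-2 + (2)·y + (78)·z = 0
Row 3: (-22)·-2 + (0)·y + (-44)·z = 0
Solving gives y = 0, z = 1.
Check: S·(-2, 0, 1) = (-8, 0, 4) = 4·(-2, 0, 1).

0, 1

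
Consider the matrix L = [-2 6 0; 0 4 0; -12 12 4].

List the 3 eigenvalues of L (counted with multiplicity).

The characteristic polynomial is p(t) = det(tI - L).
Expanding the 3×3 determinant: p(t) = t^3 - 6t^2 + 32.
Rational-root test: t = 4 gives p(4) = 0.
Dividing by (t - 4) leaves t^2 - 2t - 8.
The quadratic factors as (t + 2)·(t - 4).
Eigenvalues: -2, 4, 4.

-2, 4, 4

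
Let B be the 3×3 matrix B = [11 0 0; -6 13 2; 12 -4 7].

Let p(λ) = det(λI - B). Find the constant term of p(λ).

-1089

p(λ) = λ^3 - 31λ^2 + 319λ - 1089.
The constant term is -1089.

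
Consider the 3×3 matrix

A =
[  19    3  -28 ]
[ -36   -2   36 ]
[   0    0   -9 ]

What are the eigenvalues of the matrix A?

-9, 7, 10

The characteristic polynomial is p(s) = det(sI - A).
Expanding the 3×3 determinant: p(s) = s^3 - 8s^2 - 83s + 630.
Since p(-9) = 0, s = -9 is a root.
Factor out (s + 9): p(s) = (s + 9)·(s^2 - 17s + 70).
The quadratic factors as (s - 7)·(s - 10).
Eigenvalues: -9, 7, 10.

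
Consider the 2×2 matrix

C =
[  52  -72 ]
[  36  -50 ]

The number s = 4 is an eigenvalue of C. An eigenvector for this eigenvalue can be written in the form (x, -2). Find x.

We need (C - 4I)v = 0.
C - 4I = [[48, -72], [36, -54]].
Row 1: (48)·x + (-72)·-2 = 0
Row 2: (36)·x + (-54)·-2 = 0
Solving gives x = -3.
Check: C·(-3, -2) = (-12, -8) = 4·(-3, -2).

-3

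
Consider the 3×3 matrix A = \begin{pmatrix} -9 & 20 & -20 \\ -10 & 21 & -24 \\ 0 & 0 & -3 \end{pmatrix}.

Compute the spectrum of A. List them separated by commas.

Compute the characteristic polynomial p(λ) = det(λI - A).
Expanding along the first row, p(λ) = λ^3 - 9λ^2 - 25λ + 33.
Try λ = -3: p(-3) = 0, so -3 is a root.
Dividing by (λ + 3) leaves λ^2 - 12λ + 11.
The quadratic factors as (λ - 1)·(λ - 11).
Eigenvalues: -3, 1, 11.

-3, 1, 11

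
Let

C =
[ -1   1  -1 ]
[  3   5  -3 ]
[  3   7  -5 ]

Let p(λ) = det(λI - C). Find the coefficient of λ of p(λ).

p(λ) = λ^3 + λ^2 - 4λ - 4.
The coefficient of λ is -4.

-4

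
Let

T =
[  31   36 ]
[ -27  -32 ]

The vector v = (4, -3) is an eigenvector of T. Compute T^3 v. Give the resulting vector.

(256, -192)

First find the eigenvalue: Tv = (16, -12) = 4·(4, -3), so λ = 4.
Then T^3 v = λ^3·v = 4^3·(4, -3) = 64·(4, -3) = (256, -192).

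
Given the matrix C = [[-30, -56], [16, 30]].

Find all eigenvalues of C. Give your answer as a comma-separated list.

det(C - μI) = (-30 - μ)(30 - μ) - (-56)·(16) = μ^2 - 4.
This factors as (μ + 2)·(μ - 2) = 0.
Eigenvalues: -2, 2.

-2, 2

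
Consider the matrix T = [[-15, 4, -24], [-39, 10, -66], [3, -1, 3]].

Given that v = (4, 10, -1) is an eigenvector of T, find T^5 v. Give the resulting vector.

(4, 10, -1)

First find the eigenvalue: Tv = (4, 10, -1) = 1·(4, 10, -1), so λ = 1.
Then T^5 v = λ^5·v = 1^5·(4, 10, -1) = 1·(4, 10, -1) = (4, 10, -1).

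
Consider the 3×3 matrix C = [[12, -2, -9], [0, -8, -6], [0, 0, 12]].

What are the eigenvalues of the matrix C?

-8, 12, 12

C is upper triangular, so its eigenvalues are the diagonal entries.
Diagonal: 12, -8, 12.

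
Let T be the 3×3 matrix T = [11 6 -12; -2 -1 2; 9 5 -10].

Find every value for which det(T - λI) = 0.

-1, 0, 1

Set up det(sI - T) = 0.
Expanding along the first row, p(s) = s^3 - s.
Try s = -1: p(-1) = 0, so -1 is a root.
Factor out (s + 1): p(s) = (s + 1)·(s^2 - s).
The quadratic factors as s·(s - 1).
Eigenvalues: -1, 0, 1.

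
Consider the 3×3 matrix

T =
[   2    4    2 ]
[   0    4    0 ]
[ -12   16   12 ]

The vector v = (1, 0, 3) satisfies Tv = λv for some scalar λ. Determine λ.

Compute Tv: T·(1, 0, 3) = (8, 0, 24).
Since Tv = λv, compare component 1: 8 = λ·1, so λ = 8.

8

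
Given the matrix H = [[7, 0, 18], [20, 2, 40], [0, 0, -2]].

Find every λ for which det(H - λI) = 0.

-2, 2, 7

Set up det(lambda·I - H) = 0.
Cofactor expansion gives p(lambda) = lambda^3 - 7·lambda^2 - 4·lambda + 28.
Since p(-2) = 0, lambda = -2 is a root.
Factor out (lambda + 2): p(lambda) = (lambda + 2)·(lambda^2 - 9·lambda + 14).
The quadratic factors as (lambda - 2)·(lambda - 7).
Eigenvalues: -2, 2, 7.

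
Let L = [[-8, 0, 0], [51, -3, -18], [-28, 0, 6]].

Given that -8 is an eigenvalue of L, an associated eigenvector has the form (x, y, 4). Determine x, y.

We need (L + 8I)v = 0.
L + 8I = [[0, 0, 0], [51, 5, -18], [-28, 0, 14]].
Row 1: (0)·x + (0)·y + (0)·4 = 0
Row 2: (51)·x + (5)·y + (-18)·4 = 0
Row 3: (-28)·x + (0)·y + (14)·4 = 0
Solving gives x = 2, y = -6.
Check: L·(2, -6, 4) = (-16, 48, -32) = -8·(2, -6, 4).

2, -6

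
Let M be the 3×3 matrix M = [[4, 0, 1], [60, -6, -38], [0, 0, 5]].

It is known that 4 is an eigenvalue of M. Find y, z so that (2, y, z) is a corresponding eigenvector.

We need (M - 4I)v = 0.
M - 4I = [[0, 0, 1], [60, -10, -38], [0, 0, 1]].
Row 1: (0)·2 + (0)·y + (1)·z = 0
Row 2: (60)·2 + (-10)·y + (-38)·z = 0
Row 3: (0)·2 + (0)·y + (1)·z = 0
Solving gives y = 12, z = 0.
Check: M·(2, 12, 0) = (8, 48, 0) = 4·(2, 12, 0).

12, 0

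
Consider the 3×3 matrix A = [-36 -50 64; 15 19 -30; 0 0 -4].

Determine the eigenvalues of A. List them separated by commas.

Set up det(rI - A) = 0.
Expanding the 3×3 determinant: p(r) = r^3 + 21r^2 + 134r + 264.
Rational-root test: r = -11 gives p(-11) = 0.
Dividing by (r + 11) leaves r^2 + 10r + 24.
The quadratic factors as (r + 6)·(r + 4).
Eigenvalues: -11, -6, -4.

-11, -6, -4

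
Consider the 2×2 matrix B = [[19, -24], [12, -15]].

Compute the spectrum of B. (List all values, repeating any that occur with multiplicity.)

det(B - λI) = (19 - λ)(-15 - λ) - (-24)·(12) = λ^2 - 4λ + 3.
This factors as (λ - 1)·(λ - 3) = 0.
Eigenvalues: 1, 3.

1, 3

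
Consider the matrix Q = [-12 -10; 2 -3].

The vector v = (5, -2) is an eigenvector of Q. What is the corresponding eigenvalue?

-8

Compute Qv: Q·(5, -2) = (-40, 16).
Since Qv = λv, compare component 1: -40 = λ·5, so λ = -8.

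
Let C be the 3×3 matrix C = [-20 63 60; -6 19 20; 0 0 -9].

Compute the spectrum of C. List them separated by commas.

-9, -2, 1

The characteristic polynomial is p(s) = det(sI - C).
Expanding along the first row, p(s) = s^3 + 10s^2 + 7s - 18.
Since p(1) = 0, s = 1 is a root.
Dividing by (s - 1) leaves s^2 + 11s + 18.
The quadratic factors as (s + 9)·(s + 2).
Eigenvalues: -9, -2, 1.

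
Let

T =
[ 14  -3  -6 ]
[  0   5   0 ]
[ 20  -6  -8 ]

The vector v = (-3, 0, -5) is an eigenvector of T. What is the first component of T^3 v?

-192

First find the eigenvalue: Tv = (-12, 0, -20) = 4·(-3, 0, -5), so λ = 4.
Then T^3 v = λ^3·v = 4^3·(-3, 0, -5) = 64·(-3, 0, -5) = (-192, 0, -320).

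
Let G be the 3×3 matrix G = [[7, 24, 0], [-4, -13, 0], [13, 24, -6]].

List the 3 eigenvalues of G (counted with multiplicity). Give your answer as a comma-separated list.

-6, -5, -1

The characteristic polynomial is p(r) = det(rI - G).
Cofactor expansion gives p(r) = r^3 + 12r^2 + 41r + 30.
Since p(-6) = 0, r = -6 is a root.
Dividing by (r + 6) leaves r^2 + 6r + 5.
The quadratic factors as (r + 5)·(r + 1).
Eigenvalues: -6, -5, -1.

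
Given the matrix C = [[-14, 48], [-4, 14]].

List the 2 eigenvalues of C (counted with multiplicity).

-2, 2

det(C - μI) = (-14 - μ)(14 - μ) - (48)·(-4) = μ^2 - 4.
This factors as (μ + 2)·(μ - 2) = 0.
Eigenvalues: -2, 2.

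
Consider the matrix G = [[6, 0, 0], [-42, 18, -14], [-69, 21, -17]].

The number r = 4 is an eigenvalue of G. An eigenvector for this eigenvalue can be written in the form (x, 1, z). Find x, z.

0, 1

We need (G - 4I)v = 0.
G - 4I = [[2, 0, 0], [-42, 14, -14], [-69, 21, -21]].
Row 1: (2)·x + (0)·1 + (0)·z = 0
Row 2: (-42)·x + (14)·1 + (-14)·z = 0
Row 3: (-69)·x + (21)·1 + (-21)·z = 0
Solving gives x = 0, z = 1.
Check: G·(0, 1, 1) = (0, 4, 4) = 4·(0, 1, 1).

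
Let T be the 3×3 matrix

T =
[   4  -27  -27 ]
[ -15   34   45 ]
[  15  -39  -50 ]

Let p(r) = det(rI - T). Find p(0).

-220

p(0) = det(0·I − T) = det(−T) = (−1)^3·det(T).
det(T) = 220, so p(0) = -220.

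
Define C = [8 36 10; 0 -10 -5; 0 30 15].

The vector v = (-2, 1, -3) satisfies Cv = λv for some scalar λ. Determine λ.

5

Compute Cv: C·(-2, 1, -3) = (-10, 5, -15).
Since Cv = λv, compare component 1: -10 = λ·-2, so λ = 5.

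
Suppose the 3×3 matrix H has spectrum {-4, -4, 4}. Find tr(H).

-4

trace(H) is the sum of the eigenvalues: (-4) + (-4) + (4) = -4.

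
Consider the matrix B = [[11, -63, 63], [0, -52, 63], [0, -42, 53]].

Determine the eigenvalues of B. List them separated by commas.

-10, 11, 11

The characteristic polynomial is p(r) = det(rI - B).
Cofactor expansion gives p(r) = r^3 - 12r^2 - 99r + 1210.
Since p(-10) = 0, r = -10 is a root.
Factor out (r + 10): p(r) = (r + 10)·(r^2 - 22r + 121).
The quadratic factor is (r - 11)^2.
Eigenvalues: -10, 11, 11.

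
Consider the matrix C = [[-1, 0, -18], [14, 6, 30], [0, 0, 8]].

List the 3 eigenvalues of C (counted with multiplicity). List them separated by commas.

Set up det(λI - C) = 0.
Expanding the 3×3 determinant: p(λ) = λ^3 - 13λ^2 + 34λ + 48.
Since p(-1) = 0, λ = -1 is a root.
Dividing by (λ + 1) leaves λ^2 - 14λ + 48.
The quadratic factors as (λ - 6)·(λ - 8).
Eigenvalues: -1, 6, 8.

-1, 6, 8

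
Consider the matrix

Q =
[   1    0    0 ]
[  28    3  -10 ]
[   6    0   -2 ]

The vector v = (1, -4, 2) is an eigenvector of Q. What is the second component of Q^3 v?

-4

First find the eigenvalue: Qv = (1, -4, 2) = 1·(1, -4, 2), so λ = 1.
Then Q^3 v = λ^3·v = 1^3·(1, -4, 2) = 1·(1, -4, 2) = (1, -4, 2).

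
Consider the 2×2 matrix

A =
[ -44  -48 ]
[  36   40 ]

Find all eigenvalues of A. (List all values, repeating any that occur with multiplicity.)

det(A - λI) = (-44 - λ)(40 - λ) - (-48)·(36) = λ^2 + 4λ - 32.
This factors as (λ + 8)·(λ - 4) = 0.
Eigenvalues: -8, 4.

-8, 4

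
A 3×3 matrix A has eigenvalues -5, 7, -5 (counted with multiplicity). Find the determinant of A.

det(A) is the product of the eigenvalues: (-5) · (7) · (-5) = 175.

175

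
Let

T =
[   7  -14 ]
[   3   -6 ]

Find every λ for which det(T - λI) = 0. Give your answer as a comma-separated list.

det(T - λI) = (7 - λ)(-6 - λ) - (-14)·(3) = λ^2 - λ.
This factors as λ·(λ - 1) = 0.
Eigenvalues: 0, 1.

0, 1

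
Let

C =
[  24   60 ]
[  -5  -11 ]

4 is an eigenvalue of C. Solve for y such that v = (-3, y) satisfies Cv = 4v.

We need (C - 4I)v = 0.
C - 4I = [[20, 60], [-5, -15]].
Row 1: (20)·-3 + (60)·y = 0
Row 2: (-5)·-3 + (-15)·y = 0
Solving gives y = 1.
Check: C·(-3, 1) = (-12, 4) = 4·(-3, 1).

1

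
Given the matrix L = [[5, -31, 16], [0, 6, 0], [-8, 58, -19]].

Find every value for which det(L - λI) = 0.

-11, -3, 6

Compute the characteristic polynomial p(r) = det(rI - L).
Expanding the 3×3 determinant: p(r) = r^3 + 8r^2 - 51r - 198.
Since p(-3) = 0, r = -3 is a root.
Factor out (r + 3): p(r) = (r + 3)·(r^2 + 5r - 66).
The quadratic factors as (r + 11)·(r - 6).
Eigenvalues: -11, -3, 6.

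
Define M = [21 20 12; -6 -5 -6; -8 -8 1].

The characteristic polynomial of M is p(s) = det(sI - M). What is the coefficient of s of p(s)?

79

p(s) = s^3 - 17s^2 + 79s - 63.
The coefficient of s is 79.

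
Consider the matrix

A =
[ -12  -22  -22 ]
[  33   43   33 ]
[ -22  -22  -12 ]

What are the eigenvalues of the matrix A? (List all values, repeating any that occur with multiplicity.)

Set up det(rI - A) = 0.
Expanding along the first row, p(r) = r^3 - 19r^2 + 80r + 100.
Try r = -1: p(-1) = 0, so -1 is a root.
Factor out (r + 1): p(r) = (r + 1)·(r^2 - 20r + 100).
The quadratic factor is (r - 10)^2.
Eigenvalues: -1, 10, 10.

-1, 10, 10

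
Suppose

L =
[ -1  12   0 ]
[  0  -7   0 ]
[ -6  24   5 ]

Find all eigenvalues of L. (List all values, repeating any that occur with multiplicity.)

-7, -1, 5

Compute the characteristic polynomial p(μ) = det(μI - L).
Expanding the 3×3 determinant: p(μ) = μ^3 + 3μ^2 - 33μ - 35.
Since p(-1) = 0, μ = -1 is a root.
Dividing by (μ + 1) leaves μ^2 + 2μ - 35.
The quadratic factors as (μ + 7)·(μ - 5).
Eigenvalues: -7, -1, 5.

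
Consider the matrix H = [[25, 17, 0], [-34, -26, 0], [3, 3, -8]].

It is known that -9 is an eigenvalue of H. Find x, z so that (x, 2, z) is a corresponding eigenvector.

-1, -3

We need (H + 9I)v = 0.
H + 9I = [[34, 17, 0], [-34, -17, 0], [3, 3, 1]].
Row 1: (34)·x + (17)·2 + (0)·z = 0
Row 2: (-34)·x + (-17)·2 + (0)·z = 0
Row 3: (3)·x + (3)·2 + (1)·z = 0
Solving gives x = -1, z = -3.
Check: H·(-1, 2, -3) = (9, -18, 27) = -9·(-1, 2, -3).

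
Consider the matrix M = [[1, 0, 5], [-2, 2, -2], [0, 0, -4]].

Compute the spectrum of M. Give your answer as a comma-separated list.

The characteristic polynomial is p(μ) = det(μI - M).
Expanding along the first row, p(μ) = μ^3 + μ^2 - 10μ + 8.
Since p(1) = 0, μ = 1 is a root.
Factor out (μ - 1): p(μ) = (μ - 1)·(μ^2 + 2μ - 8).
The quadratic factors as (μ + 4)·(μ - 2).
Eigenvalues: -4, 1, 2.

-4, 1, 2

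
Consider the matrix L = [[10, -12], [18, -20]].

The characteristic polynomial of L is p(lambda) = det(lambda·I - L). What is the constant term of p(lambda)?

16

p(lambda) = lambda^2 + 10·lambda + 16.
The constant term is 16.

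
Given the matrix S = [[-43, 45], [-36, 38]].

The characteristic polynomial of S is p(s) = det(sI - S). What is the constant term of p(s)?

p(s) = s^2 + 5s - 14.
The constant term is -14.

-14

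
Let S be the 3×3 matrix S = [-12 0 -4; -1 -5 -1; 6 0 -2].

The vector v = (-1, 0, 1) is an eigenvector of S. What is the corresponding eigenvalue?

-8

Compute Sv: S·(-1, 0, 1) = (8, 0, -8).
Since Sv = λv, compare component 1: 8 = λ·-1, so λ = -8.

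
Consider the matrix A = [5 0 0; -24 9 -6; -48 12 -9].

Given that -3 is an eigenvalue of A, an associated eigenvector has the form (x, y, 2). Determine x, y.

0, 1

We need (A + 3I)v = 0.
A + 3I = [[8, 0, 0], [-24, 12, -6], [-48, 12, -6]].
Row 1: (8)·x + (0)·y + (0)·2 = 0
Row 2: (-24)·x + (12)·y + (-6)·2 = 0
Row 3: (-48)·x + (12)·y + (-6)·2 = 0
Solving gives x = 0, y = 1.
Check: A·(0, 1, 2) = (0, -3, -6) = -3·(0, 1, 2).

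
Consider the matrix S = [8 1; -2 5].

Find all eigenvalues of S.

6, 7

det(S - lambda·I) = (8 - lambda)(5 - lambda) - (1)·(-2) = lambda^2 - 13·lambda + 42.
This factors as (lambda - 6)·(lambda - 7) = 0.
Eigenvalues: 6, 7.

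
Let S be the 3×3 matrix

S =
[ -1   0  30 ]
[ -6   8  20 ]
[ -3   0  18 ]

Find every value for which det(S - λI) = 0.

Set up det(lambda·I - S) = 0.
Expanding the 3×3 determinant: p(lambda) = lambda^3 - 25·lambda^2 + 208·lambda - 576.
Try lambda = 9: p(9) = 0, so 9 is a root.
Factor out (lambda - 9): p(lambda) = (lambda - 9)·(lambda^2 - 16·lambda + 64).
The quadratic factor is (lambda - 8)^2.
Eigenvalues: 8, 8, 9.

8, 8, 9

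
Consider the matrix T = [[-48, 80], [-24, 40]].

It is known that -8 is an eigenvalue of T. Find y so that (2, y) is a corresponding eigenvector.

We need (T + 8I)v = 0.
T + 8I = [[-40, 80], [-24, 48]].
Row 1: (-40)·2 + (80)·y = 0
Row 2: (-24)·2 + (48)·y = 0
Solving gives y = 1.
Check: T·(2, 1) = (-16, -8) = -8·(2, 1).

1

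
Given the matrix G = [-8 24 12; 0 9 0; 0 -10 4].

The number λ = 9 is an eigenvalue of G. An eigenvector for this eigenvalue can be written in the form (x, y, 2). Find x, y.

0, -1

We need (G - 9I)v = 0.
G - 9I = [[-17, 24, 12], [0, 0, 0], [0, -10, -5]].
Row 1: (-17)·x + (24)·y + (12)·2 = 0
Row 2: (0)·x + (0)·y + (0)·2 = 0
Row 3: (0)·x + (-10)·y + (-5)·2 = 0
Solving gives x = 0, y = -1.
Check: G·(0, -1, 2) = (0, -9, 18) = 9·(0, -1, 2).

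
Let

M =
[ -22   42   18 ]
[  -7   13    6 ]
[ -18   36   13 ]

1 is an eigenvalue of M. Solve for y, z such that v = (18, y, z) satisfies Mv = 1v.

We need (M - 1I)v = 0.
M - 1I = [[-23, 42, 18], [-7, 12, 6], [-18, 36, 12]].
Row 1: (-23)·18 + (42)·y + (18)·z = 0
Row 2: (-7)·18 + (12)·y + (6)·z = 0
Row 3: (-18)·18 + (36)·y + (12)·z = 0
Solving gives y = 6, z = 9.
Check: M·(18, 6, 9) = (18, 6, 9) = 1·(18, 6, 9).

6, 9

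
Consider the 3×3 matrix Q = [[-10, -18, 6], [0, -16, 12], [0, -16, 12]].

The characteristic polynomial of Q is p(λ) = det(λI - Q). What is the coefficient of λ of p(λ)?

40

p(λ) = λ^3 + 14λ^2 + 40λ.
The coefficient of λ is 40.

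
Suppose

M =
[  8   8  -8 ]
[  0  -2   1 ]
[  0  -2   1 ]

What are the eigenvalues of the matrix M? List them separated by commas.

Compute the characteristic polynomial p(lambda) = det(lambda·I - M).
Expanding along the first row, p(lambda) = lambda^3 - 7·lambda^2 - 8·lambda.
Rational-root test: lambda = 0 gives p(0) = 0.
Dividing by lambda leaves lambda^2 - 7·lambda - 8.
The quadratic factors as (lambda + 1)·(lambda - 8).
Eigenvalues: -1, 0, 8.

-1, 0, 8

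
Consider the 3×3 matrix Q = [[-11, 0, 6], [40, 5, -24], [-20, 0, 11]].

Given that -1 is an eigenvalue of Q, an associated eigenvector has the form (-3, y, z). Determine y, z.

We need (Q + 1I)v = 0.
Q + 1I = [[-10, 0, 6], [40, 6, -24], [-20, 0, 12]].
Row 1: (-10)·-3 + (0)·y + (6)·z = 0
Row 2: (40)·-3 + (6)·y + (-24)·z = 0
Row 3: (-20)·-3 + (0)·y + (12)·z = 0
Solving gives y = 0, z = -5.
Check: Q·(-3, 0, -5) = (3, 0, 5) = -1·(-3, 0, -5).

0, -5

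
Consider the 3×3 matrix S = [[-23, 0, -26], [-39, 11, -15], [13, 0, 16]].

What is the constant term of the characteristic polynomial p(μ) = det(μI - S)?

330

p(0) = det(0·I − S) = det(−S) = (−1)^3·det(S).
det(S) = -330, so p(0) = 330.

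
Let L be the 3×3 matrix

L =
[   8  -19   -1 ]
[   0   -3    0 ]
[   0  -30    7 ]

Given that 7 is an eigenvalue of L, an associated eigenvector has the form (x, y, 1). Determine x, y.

1, 0

We need (L - 7I)v = 0.
L - 7I = [[1, -19, -1], [0, -10, 0], [0, -30, 0]].
Row 1: (1)·x + (-19)·y + (-1)·1 = 0
Row 2: (0)·x + (-10)·y + (0)·1 = 0
Row 3: (0)·x + (-30)·y + (0)·1 = 0
Solving gives x = 1, y = 0.
Check: L·(1, 0, 1) = (7, 0, 7) = 7·(1, 0, 1).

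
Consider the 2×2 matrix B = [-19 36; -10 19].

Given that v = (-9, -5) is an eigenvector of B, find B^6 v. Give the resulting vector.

First find the eigenvalue: Bv = (-9, -5) = 1·(-9, -5), so λ = 1.
Then B^6 v = λ^6·v = 1^6·(-9, -5) = 1·(-9, -5) = (-9, -5).

(-9, -5)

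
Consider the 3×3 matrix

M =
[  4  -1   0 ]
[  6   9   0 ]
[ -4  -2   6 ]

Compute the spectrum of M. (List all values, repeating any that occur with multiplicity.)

Compute the characteristic polynomial p(r) = det(rI - M).
Cofactor expansion gives p(r) = r^3 - 19r^2 + 120r - 252.
Since p(6) = 0, r = 6 is a root.
Factor out (r - 6): p(r) = (r - 6)·(r^2 - 13r + 42).
The quadratic factors as (r - 6)·(r - 7).
Eigenvalues: 6, 6, 7.

6, 6, 7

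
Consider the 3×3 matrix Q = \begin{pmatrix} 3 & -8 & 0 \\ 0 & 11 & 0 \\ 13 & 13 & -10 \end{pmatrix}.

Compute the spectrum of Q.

-10, 3, 11

The characteristic polynomial is p(μ) = det(μI - Q).
Cofactor expansion gives p(μ) = μ^3 - 4μ^2 - 107μ + 330.
Since p(-10) = 0, μ = -10 is a root.
Factor out (μ + 10): p(μ) = (μ + 10)·(μ^2 - 14μ + 33).
The quadratic factors as (μ - 3)·(μ - 11).
Eigenvalues: -10, 3, 11.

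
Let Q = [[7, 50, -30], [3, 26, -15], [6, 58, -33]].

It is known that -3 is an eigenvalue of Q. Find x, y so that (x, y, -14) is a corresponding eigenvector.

-12, -6

We need (Q + 3I)v = 0.
Q + 3I = [[10, 50, -30], [3, 29, -15], [6, 58, -30]].
Row 1: (10)·x + (50)·y + (-30)·-14 = 0
Row 2: (3)·x + (29)·y + (-15)·-14 = 0
Row 3: (6)·x + (58)·y + (-30)·-14 = 0
Solving gives x = -12, y = -6.
Check: Q·(-12, -6, -14) = (36, 18, 42) = -3·(-12, -6, -14).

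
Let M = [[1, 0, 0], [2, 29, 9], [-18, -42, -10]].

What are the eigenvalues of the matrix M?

Compute the characteristic polynomial p(s) = det(sI - M).
Expanding along the first row, p(s) = s^3 - 20s^2 + 107s - 88.
Rational-root test: s = 1 gives p(1) = 0.
Factor out (s - 1): p(s) = (s - 1)·(s^2 - 19s + 88).
The quadratic factors as (s - 8)·(s - 11).
Eigenvalues: 1, 8, 11.

1, 8, 11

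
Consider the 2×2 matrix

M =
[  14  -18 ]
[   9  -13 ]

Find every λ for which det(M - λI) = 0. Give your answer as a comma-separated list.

-4, 5

det(M - λI) = (14 - λ)(-13 - λ) - (-18)·(9) = λ^2 - λ - 20.
This factors as (λ + 4)·(λ - 5) = 0.
Eigenvalues: -4, 5.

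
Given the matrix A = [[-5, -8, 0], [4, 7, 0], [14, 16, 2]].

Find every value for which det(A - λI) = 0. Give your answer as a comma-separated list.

The characteristic polynomial is p(λ) = det(λI - A).
Expanding along the first row, p(λ) = λ^3 - 4λ^2 + λ + 6.
Rational-root test: λ = 3 gives p(3) = 0.
Factor out (λ - 3): p(λ) = (λ - 3)·(λ^2 - λ - 2).
The quadratic factors as (λ + 1)·(λ - 2).
Eigenvalues: -1, 2, 3.

-1, 2, 3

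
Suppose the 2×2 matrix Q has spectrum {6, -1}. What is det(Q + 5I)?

If Q has eigenvalues 6, -1, then Q + 5I has eigenvalues 11, 4.
det(Q + 5I) = (11) · (4) = 44.

44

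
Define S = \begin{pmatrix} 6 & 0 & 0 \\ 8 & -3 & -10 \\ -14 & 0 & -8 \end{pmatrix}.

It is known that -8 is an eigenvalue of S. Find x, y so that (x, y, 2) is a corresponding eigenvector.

0, 4

We need (S + 8I)v = 0.
S + 8I = [[14, 0, 0], [8, 5, -10], [-14, 0, 0]].
Row 1: (14)·x + (0)·y + (0)·2 = 0
Row 2: (8)·x + (5)·y + (-10)·2 = 0
Row 3: (-14)·x + (0)·y + (0)·2 = 0
Solving gives x = 0, y = 4.
Check: S·(0, 4, 2) = (0, -32, -16) = -8·(0, 4, 2).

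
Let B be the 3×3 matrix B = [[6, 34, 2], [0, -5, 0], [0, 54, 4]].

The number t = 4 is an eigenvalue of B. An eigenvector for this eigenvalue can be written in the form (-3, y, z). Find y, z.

0, 3

We need (B - 4I)v = 0.
B - 4I = [[2, 34, 2], [0, -9, 0], [0, 54, 0]].
Row 1: (2)·-3 + (34)·y + (2)·z = 0
Row 2: (0)·-3 + (-9)·y + (0)·z = 0
Row 3: (0)·-3 + (54)·y + (0)·z = 0
Solving gives y = 0, z = 3.
Check: B·(-3, 0, 3) = (-12, 0, 12) = 4·(-3, 0, 3).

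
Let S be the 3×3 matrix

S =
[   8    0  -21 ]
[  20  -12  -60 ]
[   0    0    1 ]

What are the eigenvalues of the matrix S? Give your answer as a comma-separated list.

Set up det(rI - S) = 0.
Expanding the 3×3 determinant: p(r) = r^3 + 3r^2 - 100r + 96.
Try r = -12: p(-12) = 0, so -12 is a root.
Dividing by (r + 12) leaves r^2 - 9r + 8.
The quadratic factors as (r - 1)·(r - 8).
Eigenvalues: -12, 1, 8.

-12, 1, 8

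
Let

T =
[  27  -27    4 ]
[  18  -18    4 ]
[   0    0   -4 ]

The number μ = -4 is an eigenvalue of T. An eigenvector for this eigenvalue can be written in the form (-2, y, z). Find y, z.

-2, 2

We need (T + 4I)v = 0.
T + 4I = [[31, -27, 4], [18, -14, 4], [0, 0, 0]].
Row 1: (31)·-2 + (-27)·y + (4)·z = 0
Row 2: (18)·-2 + (-14)·y + (4)·z = 0
Row 3: (0)·-2 + (0)·y + (0)·z = 0
Solving gives y = -2, z = 2.
Check: T·(-2, -2, 2) = (8, 8, -8) = -4·(-2, -2, 2).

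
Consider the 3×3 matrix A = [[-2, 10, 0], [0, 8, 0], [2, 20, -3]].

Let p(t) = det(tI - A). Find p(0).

p(0) = det(0·I − A) = det(−A) = (−1)^3·det(A).
det(A) = 48, so p(0) = -48.

-48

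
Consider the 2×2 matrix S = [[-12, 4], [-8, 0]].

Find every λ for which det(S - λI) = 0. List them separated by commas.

-8, -4

det(S - λI) = (-12 - λ)(0 - λ) - (4)·(-8) = λ^2 + 12λ + 32.
This factors as (λ + 8)·(λ + 4) = 0.
Eigenvalues: -8, -4.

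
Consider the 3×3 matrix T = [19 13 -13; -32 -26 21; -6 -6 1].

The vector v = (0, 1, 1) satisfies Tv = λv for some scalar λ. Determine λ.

-5

Compute Tv: T·(0, 1, 1) = (0, -5, -5).
Since Tv = λv, compare component 2: -5 = λ·1, so λ = -5.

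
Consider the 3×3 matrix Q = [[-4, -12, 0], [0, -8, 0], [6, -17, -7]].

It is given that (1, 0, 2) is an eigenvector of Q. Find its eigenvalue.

Compute Qv: Q·(1, 0, 2) = (-4, 0, -8).
Since Qv = λv, compare component 1: -4 = λ·1, so λ = -4.

-4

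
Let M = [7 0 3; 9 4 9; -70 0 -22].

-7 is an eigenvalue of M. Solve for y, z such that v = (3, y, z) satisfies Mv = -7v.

9, -14

We need (M + 7I)v = 0.
M + 7I = [[14, 0, 3], [9, 11, 9], [-70, 0, -15]].
Row 1: (14)·3 + (0)·y + (3)·z = 0
Row 2: (9)·3 + (11)·y + (9)·z = 0
Row 3: (-70)·3 + (0)·y + (-15)·z = 0
Solving gives y = 9, z = -14.
Check: M·(3, 9, -14) = (-21, -63, 98) = -7·(3, 9, -14).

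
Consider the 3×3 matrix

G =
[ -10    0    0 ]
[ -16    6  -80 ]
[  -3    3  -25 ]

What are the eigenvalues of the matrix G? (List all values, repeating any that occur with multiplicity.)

-10, -10, -9

Compute the characteristic polynomial p(t) = det(tI - G).
Expanding the 3×3 determinant: p(t) = t^3 + 29t^2 + 280t + 900.
Rational-root test: t = -9 gives p(-9) = 0.
Dividing by (t + 9) leaves t^2 + 20t + 100.
The quadratic factor is (t + 10)^2.
Eigenvalues: -10, -10, -9.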